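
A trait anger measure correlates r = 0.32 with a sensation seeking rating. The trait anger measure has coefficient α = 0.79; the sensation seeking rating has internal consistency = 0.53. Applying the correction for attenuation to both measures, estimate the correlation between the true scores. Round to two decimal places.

r_true = r_obs / √(r_xx · r_yy) = 0.32 / √(0.79 × 0.53) = 0.32 / √0.4187 = 0.32 / 0.6471 ≈ 0.49.

0.49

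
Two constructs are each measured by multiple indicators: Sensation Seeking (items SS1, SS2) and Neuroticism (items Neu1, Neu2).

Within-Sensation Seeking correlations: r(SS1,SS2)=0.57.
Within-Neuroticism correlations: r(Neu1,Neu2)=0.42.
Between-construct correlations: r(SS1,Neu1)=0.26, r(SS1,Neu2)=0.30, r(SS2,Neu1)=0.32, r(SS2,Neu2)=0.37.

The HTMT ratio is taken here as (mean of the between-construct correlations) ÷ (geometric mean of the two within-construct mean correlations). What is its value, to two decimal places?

0.64

Mean heterotrait r = 1.25/4 = 0.3125.
Mean within-SS = 0.57/1 = 0.5700; mean within-Neu = 0.42/1 = 0.4200.
Geometric mean = √(0.5700 × 0.4200) = 0.4893.
HTMT = 0.3125 / 0.4893 = 0.64.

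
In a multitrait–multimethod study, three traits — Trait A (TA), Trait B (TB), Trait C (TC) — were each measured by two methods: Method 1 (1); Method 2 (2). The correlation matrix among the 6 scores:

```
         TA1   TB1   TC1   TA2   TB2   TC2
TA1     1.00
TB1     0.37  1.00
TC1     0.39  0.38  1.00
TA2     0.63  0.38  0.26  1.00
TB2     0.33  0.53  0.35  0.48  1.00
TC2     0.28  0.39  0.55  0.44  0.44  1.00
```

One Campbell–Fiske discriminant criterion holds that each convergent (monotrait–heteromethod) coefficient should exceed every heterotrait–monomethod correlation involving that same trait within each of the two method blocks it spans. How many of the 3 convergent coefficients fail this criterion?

Checking each validity diagonal entry against its comparison values:
TA (methods 1·2): 0.63 vs {0.37, 0.48, 0.39, 0.44} → pass.
TB (methods 1·2): 0.53 vs {0.37, 0.48, 0.38, 0.44} → pass.
TC (methods 1·2): 0.55 vs {0.39, 0.44, 0.38, 0.44} → pass.
0 of 3 fail.

0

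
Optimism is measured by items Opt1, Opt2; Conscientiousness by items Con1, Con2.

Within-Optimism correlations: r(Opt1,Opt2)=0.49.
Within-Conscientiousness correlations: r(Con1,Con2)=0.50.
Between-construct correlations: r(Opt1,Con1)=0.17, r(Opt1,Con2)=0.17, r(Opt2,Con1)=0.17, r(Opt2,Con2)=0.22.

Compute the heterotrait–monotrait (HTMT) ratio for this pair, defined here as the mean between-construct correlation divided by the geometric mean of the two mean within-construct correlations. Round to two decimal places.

0.37

Mean heterotrait r = 0.73/4 = 0.1825.
Mean within-Opt = 0.49/1 = 0.4900; mean within-Con = 0.50/1 = 0.5000.
Geometric mean = √(0.4900 × 0.5000) = 0.4950.
HTMT = 0.1825 / 0.4950 = 0.37.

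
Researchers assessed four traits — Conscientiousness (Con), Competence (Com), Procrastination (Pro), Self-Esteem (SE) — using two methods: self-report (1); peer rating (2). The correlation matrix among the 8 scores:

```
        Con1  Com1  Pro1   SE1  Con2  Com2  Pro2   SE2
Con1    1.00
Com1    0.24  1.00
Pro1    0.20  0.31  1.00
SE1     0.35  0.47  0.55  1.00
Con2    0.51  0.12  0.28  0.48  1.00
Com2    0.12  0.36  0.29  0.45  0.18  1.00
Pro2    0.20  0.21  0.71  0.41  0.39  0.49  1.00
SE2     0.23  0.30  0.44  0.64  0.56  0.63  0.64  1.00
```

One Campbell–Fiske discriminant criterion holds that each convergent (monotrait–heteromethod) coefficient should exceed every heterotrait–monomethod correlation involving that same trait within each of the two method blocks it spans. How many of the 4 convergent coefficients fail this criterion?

Convergent coefficients and their comparison sets:
Con (methods 1·2): 0.51 vs {0.24, 0.18, 0.20, 0.39, 0.35, 0.56} → fail.
Com (methods 1·2): 0.36 vs {0.24, 0.18, 0.31, 0.49, 0.47, 0.63} → fail.
Pro (methods 1·2): 0.71 vs {0.20, 0.39, 0.31, 0.49, 0.55, 0.64} → pass.
SE (methods 1·2): 0.64 vs {0.35, 0.56, 0.47, 0.63, 0.55, 0.64} → fail.
3 of 4 fail.

3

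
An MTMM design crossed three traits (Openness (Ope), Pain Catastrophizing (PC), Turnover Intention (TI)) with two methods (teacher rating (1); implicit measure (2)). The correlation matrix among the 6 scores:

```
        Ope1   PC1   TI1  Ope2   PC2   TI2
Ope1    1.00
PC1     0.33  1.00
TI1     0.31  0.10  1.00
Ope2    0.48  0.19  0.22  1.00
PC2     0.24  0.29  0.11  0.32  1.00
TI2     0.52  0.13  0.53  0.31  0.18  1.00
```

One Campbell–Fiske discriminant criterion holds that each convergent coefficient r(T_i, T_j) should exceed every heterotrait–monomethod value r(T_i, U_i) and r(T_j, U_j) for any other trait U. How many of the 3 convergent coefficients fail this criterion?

1

Checking each validity diagonal entry against its comparison values:
Ope (methods 1·2): 0.48 vs {0.33, 0.32, 0.31, 0.31} → pass.
PC (methods 1·2): 0.29 vs {0.33, 0.32, 0.10, 0.18} → fail.
TI (methods 1·2): 0.53 vs {0.31, 0.31, 0.10, 0.18} → pass.
1 of 3 fail.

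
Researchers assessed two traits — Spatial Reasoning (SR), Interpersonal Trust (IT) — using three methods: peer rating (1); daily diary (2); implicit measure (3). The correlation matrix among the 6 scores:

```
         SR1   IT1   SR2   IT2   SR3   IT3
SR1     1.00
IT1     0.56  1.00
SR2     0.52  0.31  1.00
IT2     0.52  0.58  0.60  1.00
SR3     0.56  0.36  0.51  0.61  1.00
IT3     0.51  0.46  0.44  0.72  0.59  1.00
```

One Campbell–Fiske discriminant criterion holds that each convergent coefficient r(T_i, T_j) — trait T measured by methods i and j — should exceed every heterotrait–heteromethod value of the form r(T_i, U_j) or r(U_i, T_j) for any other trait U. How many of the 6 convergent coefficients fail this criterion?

Checking each validity diagonal entry against its comparison values:
SR (methods 1·2): 0.52 vs {0.52, 0.31} → fail.
SR (methods 1·3): 0.56 vs {0.51, 0.36} → pass.
SR (methods 2·3): 0.51 vs {0.44, 0.61} → fail.
IT (methods 1·2): 0.58 vs {0.31, 0.52} → pass.
IT (methods 1·3): 0.46 vs {0.36, 0.51} → fail.
IT (methods 2·3): 0.72 vs {0.61, 0.44} → pass.
3 of 6 fail.

3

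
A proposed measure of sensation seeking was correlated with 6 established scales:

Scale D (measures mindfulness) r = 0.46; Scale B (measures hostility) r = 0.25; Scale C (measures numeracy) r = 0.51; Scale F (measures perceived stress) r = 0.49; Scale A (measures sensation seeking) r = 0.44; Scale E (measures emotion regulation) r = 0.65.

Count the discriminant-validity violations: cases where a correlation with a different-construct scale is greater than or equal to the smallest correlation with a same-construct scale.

Convergent (same construct = sensation seeking): Scale A.
Smallest convergent = 0.44. Discriminant values: 0.46, 0.25, 0.51, 0.49, 0.65; count ≥ 0.44 → 4.

4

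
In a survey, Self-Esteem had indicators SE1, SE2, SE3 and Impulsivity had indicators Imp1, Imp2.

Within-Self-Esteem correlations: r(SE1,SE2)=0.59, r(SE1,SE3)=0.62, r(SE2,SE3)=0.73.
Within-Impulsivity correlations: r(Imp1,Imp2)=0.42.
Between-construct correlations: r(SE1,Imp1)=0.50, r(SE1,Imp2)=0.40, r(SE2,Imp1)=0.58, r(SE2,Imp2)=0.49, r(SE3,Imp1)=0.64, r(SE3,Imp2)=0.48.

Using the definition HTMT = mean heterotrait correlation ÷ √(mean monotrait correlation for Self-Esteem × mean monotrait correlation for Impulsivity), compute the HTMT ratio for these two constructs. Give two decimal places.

0.99

Mean between = 3.09/6 = 0.5150.
Mean within-SE = 1.94/3 = 0.6467; mean within-Imp = 0.42/1 = 0.4200.
Geometric mean = √(0.6467 × 0.4200) = 0.5212.
HTMT = 0.5150 / 0.5212 = 0.99.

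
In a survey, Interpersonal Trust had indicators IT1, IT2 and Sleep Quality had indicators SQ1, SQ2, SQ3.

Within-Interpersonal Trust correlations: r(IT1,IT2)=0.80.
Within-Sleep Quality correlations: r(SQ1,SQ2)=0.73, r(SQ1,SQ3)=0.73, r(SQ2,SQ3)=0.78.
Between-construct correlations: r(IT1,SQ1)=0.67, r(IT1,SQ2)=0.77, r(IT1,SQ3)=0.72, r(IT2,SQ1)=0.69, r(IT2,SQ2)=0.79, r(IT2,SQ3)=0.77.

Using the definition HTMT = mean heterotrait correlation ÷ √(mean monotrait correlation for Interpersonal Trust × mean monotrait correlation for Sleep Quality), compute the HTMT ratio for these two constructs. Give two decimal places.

Mean heterotrait r = 4.41/6 = 0.7350.
Mean within-IT = 0.80/1 = 0.8000; mean within-SQ = 2.24/3 = 0.7467.
Geometric mean = √(0.8000 × 0.7467) = 0.7729.
HTMT = 0.7350 / 0.7729 = 0.95.

0.95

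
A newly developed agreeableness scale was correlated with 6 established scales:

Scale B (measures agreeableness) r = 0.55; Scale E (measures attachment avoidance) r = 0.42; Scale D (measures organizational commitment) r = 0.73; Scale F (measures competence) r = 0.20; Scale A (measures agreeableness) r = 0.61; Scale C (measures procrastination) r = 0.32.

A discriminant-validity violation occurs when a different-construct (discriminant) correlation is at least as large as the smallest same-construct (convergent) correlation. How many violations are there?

Convergent (same construct = agreeableness): Scale B, Scale A.
Smallest convergent = 0.55. Discriminant values: 0.42, 0.73, 0.20, 0.32; count ≥ 0.55 → 1.

1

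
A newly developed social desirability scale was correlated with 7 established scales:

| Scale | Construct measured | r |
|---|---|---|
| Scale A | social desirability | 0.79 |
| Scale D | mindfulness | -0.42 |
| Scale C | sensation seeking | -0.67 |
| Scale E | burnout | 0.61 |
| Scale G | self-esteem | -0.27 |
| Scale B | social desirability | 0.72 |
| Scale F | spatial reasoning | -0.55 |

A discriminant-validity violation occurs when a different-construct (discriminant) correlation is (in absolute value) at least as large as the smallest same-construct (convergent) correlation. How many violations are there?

Convergent (same construct = social desirability): Scale A, Scale B.
Smallest convergent = 0.72. Discriminant |r|: 0.42, 0.67, 0.61, 0.27, 0.55; count ≥ 0.72 → 0.

0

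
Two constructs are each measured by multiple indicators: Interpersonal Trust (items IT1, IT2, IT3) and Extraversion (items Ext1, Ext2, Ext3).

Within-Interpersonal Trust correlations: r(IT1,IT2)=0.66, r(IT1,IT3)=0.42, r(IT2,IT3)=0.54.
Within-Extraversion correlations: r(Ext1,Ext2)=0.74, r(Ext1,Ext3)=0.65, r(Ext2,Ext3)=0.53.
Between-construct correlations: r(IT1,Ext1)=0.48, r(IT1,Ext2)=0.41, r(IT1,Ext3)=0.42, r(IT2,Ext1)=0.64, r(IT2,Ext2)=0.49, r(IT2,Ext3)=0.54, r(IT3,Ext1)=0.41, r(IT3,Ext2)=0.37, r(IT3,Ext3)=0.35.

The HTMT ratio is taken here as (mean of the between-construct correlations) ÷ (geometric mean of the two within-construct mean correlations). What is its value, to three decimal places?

Between-construct mean = 4.11/9 = 0.4567.
Mean within-IT = 1.62/3 = 0.5400; mean within-Ext = 1.92/3 = 0.6400.
Geometric mean = √(0.5400 × 0.6400) = 0.5879.
HTMT = 0.4567 / 0.5879 = 0.777.

0.777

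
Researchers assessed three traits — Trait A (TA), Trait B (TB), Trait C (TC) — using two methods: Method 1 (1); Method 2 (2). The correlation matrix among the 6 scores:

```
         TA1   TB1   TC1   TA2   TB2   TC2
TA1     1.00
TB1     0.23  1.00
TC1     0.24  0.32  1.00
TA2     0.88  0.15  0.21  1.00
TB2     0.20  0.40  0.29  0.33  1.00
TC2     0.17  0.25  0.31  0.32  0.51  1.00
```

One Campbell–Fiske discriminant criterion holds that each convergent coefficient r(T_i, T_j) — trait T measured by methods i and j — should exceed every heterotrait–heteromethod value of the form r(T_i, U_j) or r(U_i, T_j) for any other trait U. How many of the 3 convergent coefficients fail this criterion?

Each convergent coefficient versus the relevant comparison correlations:
TA (methods 1·2): 0.88 vs {0.20, 0.15, 0.17, 0.21} → pass.
TB (methods 1·2): 0.40 vs {0.15, 0.20, 0.25, 0.29} → pass.
TC (methods 1·2): 0.31 vs {0.21, 0.17, 0.29, 0.25} → pass.
0 of 3 fail.

0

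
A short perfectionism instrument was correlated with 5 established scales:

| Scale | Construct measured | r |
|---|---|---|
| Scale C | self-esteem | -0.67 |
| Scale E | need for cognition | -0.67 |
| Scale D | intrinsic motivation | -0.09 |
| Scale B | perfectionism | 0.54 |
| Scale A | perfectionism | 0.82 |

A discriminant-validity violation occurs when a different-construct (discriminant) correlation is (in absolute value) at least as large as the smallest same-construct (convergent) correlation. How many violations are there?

Convergent (same construct = perfectionism): Scale B, Scale A.
Smallest convergent = 0.54. Discriminant |r|: 0.67, 0.67, 0.09; count ≥ 0.54 → 2.

2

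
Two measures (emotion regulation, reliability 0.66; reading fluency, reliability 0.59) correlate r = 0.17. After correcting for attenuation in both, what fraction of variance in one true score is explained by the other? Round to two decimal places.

Disattenuated r = 0.17 / √(0.66 × 0.59) = 0.17 / 0.6240 = 0.2724.
Shared true-score variance = 0.2724² = 0.0742 ≈ 0.07.

0.07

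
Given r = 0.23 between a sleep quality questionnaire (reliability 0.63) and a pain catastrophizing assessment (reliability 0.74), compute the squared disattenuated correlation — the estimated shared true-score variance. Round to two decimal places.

Disattenuated r = 0.23 / √(0.63 × 0.74) = 0.23 / 0.6828 = 0.3368.
Shared true-score variance = 0.3368² = 0.1134 ≈ 0.11.

0.11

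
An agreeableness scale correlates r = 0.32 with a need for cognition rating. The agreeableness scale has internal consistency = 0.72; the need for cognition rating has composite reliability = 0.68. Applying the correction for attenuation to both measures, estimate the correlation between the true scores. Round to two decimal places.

0.46

r_true = r_obs / √(r_xx · r_yy) = 0.32 / √(0.72 × 0.68) = 0.32 / √0.4896 = 0.32 / 0.6997 ≈ 0.46.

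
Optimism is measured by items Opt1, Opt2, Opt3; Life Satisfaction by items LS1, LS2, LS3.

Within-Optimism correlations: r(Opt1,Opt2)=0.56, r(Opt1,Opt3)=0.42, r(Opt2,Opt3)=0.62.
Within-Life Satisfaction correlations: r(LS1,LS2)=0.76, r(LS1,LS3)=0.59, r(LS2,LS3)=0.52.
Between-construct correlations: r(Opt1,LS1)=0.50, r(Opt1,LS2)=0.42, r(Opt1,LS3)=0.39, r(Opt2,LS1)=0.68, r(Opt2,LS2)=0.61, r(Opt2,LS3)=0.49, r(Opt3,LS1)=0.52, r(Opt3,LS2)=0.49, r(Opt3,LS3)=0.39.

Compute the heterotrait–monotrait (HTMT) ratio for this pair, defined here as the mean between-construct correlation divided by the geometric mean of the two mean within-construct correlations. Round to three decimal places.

0.865

Mean heterotrait r = 4.49/9 = 0.4989.
Mean within-Opt = 1.60/3 = 0.5333; mean within-LS = 1.87/3 = 0.6233.
Geometric mean = √(0.5333 × 0.6233) = 0.5765.
HTMT = 0.4989 / 0.5765 = 0.865.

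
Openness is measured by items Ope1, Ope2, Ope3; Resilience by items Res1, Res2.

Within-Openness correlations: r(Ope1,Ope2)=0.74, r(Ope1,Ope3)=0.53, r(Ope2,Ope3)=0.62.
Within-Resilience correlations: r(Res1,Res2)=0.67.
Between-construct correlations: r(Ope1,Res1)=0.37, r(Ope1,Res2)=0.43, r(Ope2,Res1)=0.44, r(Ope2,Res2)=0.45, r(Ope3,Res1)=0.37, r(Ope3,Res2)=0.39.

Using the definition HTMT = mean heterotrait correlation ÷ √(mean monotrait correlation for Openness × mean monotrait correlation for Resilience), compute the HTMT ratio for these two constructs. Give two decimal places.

Mean between = 2.45/6 = 0.4083.
Mean within-Ope = 1.89/3 = 0.6300; mean within-Res = 0.67/1 = 0.6700.
Geometric mean = √(0.6300 × 0.6700) = 0.6497.
HTMT = 0.4083 / 0.6497 = 0.63.

0.63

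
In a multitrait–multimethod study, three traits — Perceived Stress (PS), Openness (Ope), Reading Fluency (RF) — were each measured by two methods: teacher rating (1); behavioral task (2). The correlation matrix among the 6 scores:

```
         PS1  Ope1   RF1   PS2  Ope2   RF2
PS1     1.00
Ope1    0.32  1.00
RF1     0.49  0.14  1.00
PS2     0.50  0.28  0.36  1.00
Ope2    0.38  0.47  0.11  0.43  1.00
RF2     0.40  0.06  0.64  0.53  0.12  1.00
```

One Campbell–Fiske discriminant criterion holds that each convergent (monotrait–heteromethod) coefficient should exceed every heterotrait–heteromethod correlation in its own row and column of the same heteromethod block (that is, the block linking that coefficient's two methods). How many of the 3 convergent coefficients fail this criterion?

0

Each convergent coefficient versus the relevant comparison correlations:
PS (methods 1·2): 0.50 vs {0.38, 0.28, 0.40, 0.36} → pass.
Ope (methods 1·2): 0.47 vs {0.28, 0.38, 0.06, 0.11} → pass.
RF (methods 1·2): 0.64 vs {0.36, 0.40, 0.11, 0.06} → pass.
0 of 3 fail.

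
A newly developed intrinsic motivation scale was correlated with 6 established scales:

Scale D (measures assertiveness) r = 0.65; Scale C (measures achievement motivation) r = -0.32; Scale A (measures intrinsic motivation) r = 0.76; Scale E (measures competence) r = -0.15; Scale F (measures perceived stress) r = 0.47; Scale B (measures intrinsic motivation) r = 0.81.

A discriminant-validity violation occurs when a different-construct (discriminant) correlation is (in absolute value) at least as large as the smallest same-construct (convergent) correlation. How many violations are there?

0

Convergent (same construct = intrinsic motivation): Scale A, Scale B.
Smallest convergent = 0.76. Discriminant |r|: 0.65, 0.32, 0.15, 0.47; count ≥ 0.76 → 0.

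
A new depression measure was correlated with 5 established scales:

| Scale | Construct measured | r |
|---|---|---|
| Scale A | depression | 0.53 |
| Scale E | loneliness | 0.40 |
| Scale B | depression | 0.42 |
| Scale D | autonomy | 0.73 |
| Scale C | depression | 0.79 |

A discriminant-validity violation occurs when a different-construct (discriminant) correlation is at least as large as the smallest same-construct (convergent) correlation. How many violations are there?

1

Convergent (same construct = depression): Scale A, Scale B, Scale C.
Smallest convergent = 0.42. Discriminant values: 0.40, 0.73; count ≥ 0.42 → 1.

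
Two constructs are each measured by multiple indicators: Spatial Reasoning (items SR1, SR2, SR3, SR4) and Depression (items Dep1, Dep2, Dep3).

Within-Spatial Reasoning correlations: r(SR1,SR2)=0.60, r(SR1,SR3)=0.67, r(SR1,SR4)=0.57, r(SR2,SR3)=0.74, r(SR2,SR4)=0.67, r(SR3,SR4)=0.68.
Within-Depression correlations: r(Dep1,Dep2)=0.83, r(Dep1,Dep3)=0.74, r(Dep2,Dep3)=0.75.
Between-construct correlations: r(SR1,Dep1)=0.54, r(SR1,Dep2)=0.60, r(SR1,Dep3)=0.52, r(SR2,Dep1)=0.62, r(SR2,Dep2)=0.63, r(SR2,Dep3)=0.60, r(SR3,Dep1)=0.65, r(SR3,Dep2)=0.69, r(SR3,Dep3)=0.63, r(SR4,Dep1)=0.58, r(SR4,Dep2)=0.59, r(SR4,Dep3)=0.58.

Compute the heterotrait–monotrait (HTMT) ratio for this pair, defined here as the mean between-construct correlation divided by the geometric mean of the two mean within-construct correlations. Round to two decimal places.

Between-construct mean = 7.23/12 = 0.6025.
Mean within-SR = 3.93/6 = 0.6550; mean within-Dep = 2.32/3 = 0.7733.
Geometric mean = √(0.6550 × 0.7733) = 0.7117.
HTMT = 0.6025 / 0.7117 = 0.85.

0.85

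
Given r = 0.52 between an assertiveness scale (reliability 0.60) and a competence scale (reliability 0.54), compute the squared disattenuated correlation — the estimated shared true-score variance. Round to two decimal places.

0.83

Disattenuated r = 0.52 / √(0.60 × 0.54) = 0.52 / 0.5692 = 0.9136.
Shared true-score variance = 0.9136² = 0.8347 ≈ 0.83.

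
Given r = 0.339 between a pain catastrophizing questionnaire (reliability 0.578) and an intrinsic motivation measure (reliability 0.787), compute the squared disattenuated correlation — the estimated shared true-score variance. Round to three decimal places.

Disattenuated r = 0.339 / √(0.578 × 0.787) = 0.339 / 0.6745 = 0.5026.
Shared true-score variance = 0.5026² = 0.2526 ≈ 0.253.

0.253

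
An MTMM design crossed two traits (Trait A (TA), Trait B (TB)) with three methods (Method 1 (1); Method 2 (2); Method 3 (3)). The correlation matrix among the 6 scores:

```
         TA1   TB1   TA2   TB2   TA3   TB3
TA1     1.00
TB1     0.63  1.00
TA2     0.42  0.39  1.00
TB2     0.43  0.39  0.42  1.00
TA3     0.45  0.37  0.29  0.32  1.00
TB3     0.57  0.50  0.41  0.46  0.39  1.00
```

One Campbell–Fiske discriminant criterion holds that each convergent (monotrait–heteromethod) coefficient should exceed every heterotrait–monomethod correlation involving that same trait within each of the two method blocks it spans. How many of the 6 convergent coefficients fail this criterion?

5

Convergent coefficients and their comparison sets:
TA (methods 1·2): 0.42 vs {0.63, 0.42} → fail.
TA (methods 1·3): 0.45 vs {0.63, 0.39} → fail.
TA (methods 2·3): 0.29 vs {0.42, 0.39} → fail.
TB (methods 1·2): 0.39 vs {0.63, 0.42} → fail.
TB (methods 1·3): 0.50 vs {0.63, 0.39} → fail.
TB (methods 2·3): 0.46 vs {0.42, 0.39} → pass.
5 of 6 fail.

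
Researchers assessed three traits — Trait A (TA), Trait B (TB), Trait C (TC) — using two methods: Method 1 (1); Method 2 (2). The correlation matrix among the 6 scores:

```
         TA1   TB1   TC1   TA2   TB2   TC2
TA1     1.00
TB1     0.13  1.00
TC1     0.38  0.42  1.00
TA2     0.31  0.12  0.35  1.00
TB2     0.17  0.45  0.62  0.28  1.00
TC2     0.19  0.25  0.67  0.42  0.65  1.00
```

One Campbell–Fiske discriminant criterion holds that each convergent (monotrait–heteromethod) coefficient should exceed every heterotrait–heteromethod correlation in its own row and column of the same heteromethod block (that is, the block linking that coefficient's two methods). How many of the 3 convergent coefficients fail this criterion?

Checking each validity diagonal entry against its comparison values:
TA (methods 1·2): 0.31 vs {0.17, 0.12, 0.19, 0.35} → fail.
TB (methods 1·2): 0.45 vs {0.12, 0.17, 0.25, 0.62} → fail.
TC (methods 1·2): 0.67 vs {0.35, 0.19, 0.62, 0.25} → pass.
2 of 3 fail.

2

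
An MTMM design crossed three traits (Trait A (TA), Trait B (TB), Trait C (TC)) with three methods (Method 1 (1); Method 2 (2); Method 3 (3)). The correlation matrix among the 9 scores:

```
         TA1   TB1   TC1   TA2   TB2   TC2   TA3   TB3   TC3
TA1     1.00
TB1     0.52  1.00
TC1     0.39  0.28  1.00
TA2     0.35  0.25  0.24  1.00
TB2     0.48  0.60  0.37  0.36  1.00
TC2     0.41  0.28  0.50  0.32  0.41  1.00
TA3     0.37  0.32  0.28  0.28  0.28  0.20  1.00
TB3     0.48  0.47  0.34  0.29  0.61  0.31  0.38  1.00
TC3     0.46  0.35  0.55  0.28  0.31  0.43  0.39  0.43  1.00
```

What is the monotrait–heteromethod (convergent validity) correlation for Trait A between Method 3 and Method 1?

Same trait (TA), different methods: r(TA3, TA1) = 0.37.

0.37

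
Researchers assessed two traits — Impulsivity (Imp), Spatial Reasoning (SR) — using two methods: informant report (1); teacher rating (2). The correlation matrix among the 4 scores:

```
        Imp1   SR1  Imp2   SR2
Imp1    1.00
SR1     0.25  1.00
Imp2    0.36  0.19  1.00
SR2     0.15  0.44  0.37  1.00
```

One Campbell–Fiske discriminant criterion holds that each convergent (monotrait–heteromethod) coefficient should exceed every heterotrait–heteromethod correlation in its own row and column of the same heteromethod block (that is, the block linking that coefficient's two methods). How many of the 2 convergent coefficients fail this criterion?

0

Checking each validity diagonal entry against its comparison values:
Imp (methods 1·2): 0.36 vs {0.15, 0.19} → pass.
SR (methods 1·2): 0.44 vs {0.19, 0.15} → pass.
0 of 2 fail.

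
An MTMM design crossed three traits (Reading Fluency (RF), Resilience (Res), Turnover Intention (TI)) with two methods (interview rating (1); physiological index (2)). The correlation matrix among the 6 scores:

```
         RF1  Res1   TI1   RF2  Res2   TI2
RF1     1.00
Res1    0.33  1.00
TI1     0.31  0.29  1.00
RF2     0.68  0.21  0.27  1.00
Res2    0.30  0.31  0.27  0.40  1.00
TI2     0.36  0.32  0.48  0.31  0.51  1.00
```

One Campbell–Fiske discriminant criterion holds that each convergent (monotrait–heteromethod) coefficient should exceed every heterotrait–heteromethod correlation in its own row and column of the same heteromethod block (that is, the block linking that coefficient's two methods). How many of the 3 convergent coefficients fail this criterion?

Convergent coefficients and their comparison sets:
RF (methods 1·2): 0.68 vs {0.30, 0.21, 0.36, 0.27} → pass.
Res (methods 1·2): 0.31 vs {0.21, 0.30, 0.32, 0.27} → fail.
TI (methods 1·2): 0.48 vs {0.27, 0.36, 0.27, 0.32} → pass.
1 of 3 fail.

1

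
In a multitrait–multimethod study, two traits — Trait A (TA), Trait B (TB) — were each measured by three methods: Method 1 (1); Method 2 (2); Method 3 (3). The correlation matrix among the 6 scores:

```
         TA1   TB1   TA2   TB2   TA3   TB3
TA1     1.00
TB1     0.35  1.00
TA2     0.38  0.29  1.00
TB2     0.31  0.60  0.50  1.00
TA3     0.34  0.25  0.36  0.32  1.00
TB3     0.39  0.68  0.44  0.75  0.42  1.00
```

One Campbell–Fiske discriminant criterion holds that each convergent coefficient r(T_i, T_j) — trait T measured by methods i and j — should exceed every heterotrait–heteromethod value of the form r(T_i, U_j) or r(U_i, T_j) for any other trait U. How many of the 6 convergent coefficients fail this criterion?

2

Checking each validity diagonal entry against its comparison values:
TA (methods 1·2): 0.38 vs {0.31, 0.29} → pass.
TA (methods 1·3): 0.34 vs {0.39, 0.25} → fail.
TA (methods 2·3): 0.36 vs {0.44, 0.32} → fail.
TB (methods 1·2): 0.60 vs {0.29, 0.31} → pass.
TB (methods 1·3): 0.68 vs {0.25, 0.39} → pass.
TB (methods 2·3): 0.75 vs {0.32, 0.44} → pass.
2 of 6 fail.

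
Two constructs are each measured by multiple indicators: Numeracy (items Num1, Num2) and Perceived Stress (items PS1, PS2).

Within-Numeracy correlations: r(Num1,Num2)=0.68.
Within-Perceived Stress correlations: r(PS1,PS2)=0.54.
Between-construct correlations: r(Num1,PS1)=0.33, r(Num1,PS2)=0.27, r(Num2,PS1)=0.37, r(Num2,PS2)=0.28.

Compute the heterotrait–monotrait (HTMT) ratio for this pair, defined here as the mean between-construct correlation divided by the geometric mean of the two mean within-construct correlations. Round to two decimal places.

0.52

Mean heterotrait r = 1.25/4 = 0.3125.
Mean within-Num = 0.68/1 = 0.6800; mean within-PS = 0.54/1 = 0.5400.
Geometric mean = √(0.6800 × 0.5400) = 0.6060.
HTMT = 0.3125 / 0.6060 = 0.52.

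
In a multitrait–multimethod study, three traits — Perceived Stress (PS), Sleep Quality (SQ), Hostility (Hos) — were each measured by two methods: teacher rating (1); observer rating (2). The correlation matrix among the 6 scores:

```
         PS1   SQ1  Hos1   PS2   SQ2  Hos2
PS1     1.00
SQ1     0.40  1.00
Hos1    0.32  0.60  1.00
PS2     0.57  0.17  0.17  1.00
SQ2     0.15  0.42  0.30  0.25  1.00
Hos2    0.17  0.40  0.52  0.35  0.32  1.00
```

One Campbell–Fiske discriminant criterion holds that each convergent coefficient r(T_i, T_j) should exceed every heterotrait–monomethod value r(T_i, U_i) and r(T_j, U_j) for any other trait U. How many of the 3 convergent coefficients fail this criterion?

2

Each convergent coefficient versus the relevant comparison correlations:
PS (methods 1·2): 0.57 vs {0.40, 0.25, 0.32, 0.35} → pass.
SQ (methods 1·2): 0.42 vs {0.40, 0.25, 0.60, 0.32} → fail.
Hos (methods 1·2): 0.52 vs {0.32, 0.35, 0.60, 0.32} → fail.
2 of 3 fail.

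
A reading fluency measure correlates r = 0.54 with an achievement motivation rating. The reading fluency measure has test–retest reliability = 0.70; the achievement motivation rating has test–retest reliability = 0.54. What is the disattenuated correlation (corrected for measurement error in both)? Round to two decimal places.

r_true = r_obs / √(r_xx · r_yy) = 0.54 / √(0.70 × 0.54) = 0.54 / √0.3780 = 0.54 / 0.6148 ≈ 0.88.

0.88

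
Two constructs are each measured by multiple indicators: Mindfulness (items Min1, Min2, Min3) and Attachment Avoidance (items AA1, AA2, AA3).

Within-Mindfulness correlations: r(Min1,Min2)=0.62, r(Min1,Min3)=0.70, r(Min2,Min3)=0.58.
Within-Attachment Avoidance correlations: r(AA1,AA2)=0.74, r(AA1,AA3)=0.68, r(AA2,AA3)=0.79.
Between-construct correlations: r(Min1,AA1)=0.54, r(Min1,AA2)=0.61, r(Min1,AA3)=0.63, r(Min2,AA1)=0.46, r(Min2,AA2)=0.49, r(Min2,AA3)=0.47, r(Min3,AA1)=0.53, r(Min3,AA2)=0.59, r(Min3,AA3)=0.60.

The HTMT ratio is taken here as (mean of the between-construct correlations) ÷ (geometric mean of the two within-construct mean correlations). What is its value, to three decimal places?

Mean between = 4.92/9 = 0.5467.
Mean within-Min = 1.90/3 = 0.6333; mean within-AA = 2.21/3 = 0.7367.
Geometric mean = √(0.6333 × 0.7367) = 0.6830.
HTMT = 0.5467 / 0.6830 = 0.800.

0.800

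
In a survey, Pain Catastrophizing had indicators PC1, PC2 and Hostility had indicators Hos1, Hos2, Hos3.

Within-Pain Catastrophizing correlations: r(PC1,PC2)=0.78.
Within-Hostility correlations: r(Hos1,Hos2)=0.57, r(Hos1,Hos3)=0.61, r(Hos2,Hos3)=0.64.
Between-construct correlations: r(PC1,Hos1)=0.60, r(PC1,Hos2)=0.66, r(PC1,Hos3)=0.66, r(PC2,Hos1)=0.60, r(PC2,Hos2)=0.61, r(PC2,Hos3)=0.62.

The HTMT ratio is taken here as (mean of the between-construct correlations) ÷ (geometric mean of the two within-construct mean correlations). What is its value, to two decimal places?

0.91

Mean between = 3.75/6 = 0.6250.
Mean within-PC = 0.78/1 = 0.7800; mean within-Hos = 1.82/3 = 0.6067.
Geometric mean = √(0.7800 × 0.6067) = 0.6879.
HTMT = 0.6250 / 0.6879 = 0.91.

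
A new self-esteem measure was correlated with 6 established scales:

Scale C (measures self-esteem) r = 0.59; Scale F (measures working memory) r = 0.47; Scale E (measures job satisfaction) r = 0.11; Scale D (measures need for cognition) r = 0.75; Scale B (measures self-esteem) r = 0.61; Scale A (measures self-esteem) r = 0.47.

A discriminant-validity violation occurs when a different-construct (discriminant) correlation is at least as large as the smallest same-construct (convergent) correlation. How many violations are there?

2

Convergent (same construct = self-esteem): Scale C, Scale B, Scale A.
Smallest convergent = 0.47. Discriminant values: 0.47, 0.11, 0.75; count ≥ 0.47 → 2.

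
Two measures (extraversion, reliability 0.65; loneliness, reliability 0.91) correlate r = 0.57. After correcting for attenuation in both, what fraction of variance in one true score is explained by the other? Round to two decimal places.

Disattenuated r = 0.57 / √(0.65 × 0.91) = 0.57 / 0.7691 = 0.7411.
Shared true-score variance = 0.7411² = 0.5492 ≈ 0.55.

0.55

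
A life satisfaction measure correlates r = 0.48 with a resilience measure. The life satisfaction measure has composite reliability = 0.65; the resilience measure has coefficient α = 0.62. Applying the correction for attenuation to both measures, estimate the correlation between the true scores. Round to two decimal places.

r_true = r_obs / √(r_xx · r_yy) = 0.48 / √(0.65 × 0.62) = 0.48 / √0.4030 = 0.48 / 0.6348 ≈ 0.76.

0.76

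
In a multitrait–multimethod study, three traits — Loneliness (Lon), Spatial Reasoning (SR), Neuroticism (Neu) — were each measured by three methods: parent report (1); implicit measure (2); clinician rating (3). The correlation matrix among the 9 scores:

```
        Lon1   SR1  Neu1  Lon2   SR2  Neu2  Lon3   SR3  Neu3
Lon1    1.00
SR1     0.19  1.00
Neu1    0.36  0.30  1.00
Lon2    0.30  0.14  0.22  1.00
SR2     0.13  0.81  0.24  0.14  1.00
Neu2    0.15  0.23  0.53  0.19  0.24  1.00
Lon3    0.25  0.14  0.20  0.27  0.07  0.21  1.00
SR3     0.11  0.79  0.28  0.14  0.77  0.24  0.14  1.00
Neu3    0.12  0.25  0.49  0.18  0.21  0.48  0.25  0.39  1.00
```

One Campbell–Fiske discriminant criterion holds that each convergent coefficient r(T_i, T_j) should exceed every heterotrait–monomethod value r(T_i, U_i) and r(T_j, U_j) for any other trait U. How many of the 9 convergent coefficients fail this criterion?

Each convergent coefficient versus the relevant comparison correlations:
Lon (methods 1·2): 0.30 vs {0.19, 0.14, 0.36, 0.19} → fail.
Lon (methods 1·3): 0.25 vs {0.19, 0.14, 0.36, 0.25} → fail.
Lon (methods 2·3): 0.27 vs {0.14, 0.14, 0.19, 0.25} → pass.
SR (methods 1·2): 0.81 vs {0.19, 0.14, 0.30, 0.24} → pass.
SR (methods 1·3): 0.79 vs {0.19, 0.14, 0.30, 0.39} → pass.
SR (methods 2·3): 0.77 vs {0.14, 0.14, 0.24, 0.39} → pass.
Neu (methods 1·2): 0.53 vs {0.36, 0.19, 0.30, 0.24} → pass.
Neu (methods 1·3): 0.49 vs {0.36, 0.25, 0.30, 0.39} → pass.
Neu (methods 2·3): 0.48 vs {0.19, 0.25, 0.24, 0.39} → pass.
2 of 9 fail.

2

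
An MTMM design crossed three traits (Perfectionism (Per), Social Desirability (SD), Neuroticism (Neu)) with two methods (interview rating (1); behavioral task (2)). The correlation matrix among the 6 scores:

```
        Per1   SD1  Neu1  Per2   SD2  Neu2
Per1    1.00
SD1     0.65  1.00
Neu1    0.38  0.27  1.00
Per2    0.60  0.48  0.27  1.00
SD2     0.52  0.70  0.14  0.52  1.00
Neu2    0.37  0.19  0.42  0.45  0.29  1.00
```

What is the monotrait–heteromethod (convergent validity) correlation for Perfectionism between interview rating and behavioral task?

0.60

Same trait (Per), different methods: r(Per1, Per2) = 0.60.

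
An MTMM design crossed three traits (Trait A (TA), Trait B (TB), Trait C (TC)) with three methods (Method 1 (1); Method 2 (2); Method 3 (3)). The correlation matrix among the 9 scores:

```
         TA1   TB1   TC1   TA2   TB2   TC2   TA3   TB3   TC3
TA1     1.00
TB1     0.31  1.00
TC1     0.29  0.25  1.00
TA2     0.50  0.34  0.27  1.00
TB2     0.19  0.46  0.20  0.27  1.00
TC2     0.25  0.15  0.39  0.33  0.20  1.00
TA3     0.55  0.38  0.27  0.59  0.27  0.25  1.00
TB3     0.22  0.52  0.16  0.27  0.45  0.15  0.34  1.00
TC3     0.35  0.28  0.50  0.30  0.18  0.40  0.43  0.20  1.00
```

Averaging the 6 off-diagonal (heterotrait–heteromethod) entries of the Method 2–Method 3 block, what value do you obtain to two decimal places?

0.24

HTHM values (method 2 × method 3): 0.27, 0.30, 0.27, 0.18, 0.25, 0.15; mean = 1.42/6 = 0.24.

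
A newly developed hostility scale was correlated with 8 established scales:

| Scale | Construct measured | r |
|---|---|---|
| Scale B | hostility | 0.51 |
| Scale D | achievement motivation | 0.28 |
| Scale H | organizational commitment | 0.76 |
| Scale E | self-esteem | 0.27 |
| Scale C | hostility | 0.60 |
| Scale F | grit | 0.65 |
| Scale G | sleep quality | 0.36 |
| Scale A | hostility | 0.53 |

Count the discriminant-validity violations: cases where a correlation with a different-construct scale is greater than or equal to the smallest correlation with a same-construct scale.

2

Convergent (same construct = hostility): Scale B, Scale C, Scale A.
Smallest convergent = 0.51. Discriminant values: 0.28, 0.76, 0.27, 0.65, 0.36; count ≥ 0.51 → 2.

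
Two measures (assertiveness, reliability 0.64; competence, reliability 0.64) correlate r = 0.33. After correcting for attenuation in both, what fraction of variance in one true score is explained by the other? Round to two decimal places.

Disattenuated r = 0.33 / √(0.64 × 0.64) = 0.33 / 0.6400 = 0.5156.
Shared true-score variance = 0.5156² = 0.2658 ≈ 0.27.

0.27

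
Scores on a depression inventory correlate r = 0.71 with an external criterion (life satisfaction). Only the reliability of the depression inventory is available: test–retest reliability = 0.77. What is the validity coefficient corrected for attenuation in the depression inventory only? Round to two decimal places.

0.81

Single correction: r_c = r_obs / √r_xx = 0.71 / √0.77 = 0.71 / 0.8775 ≈ 0.81.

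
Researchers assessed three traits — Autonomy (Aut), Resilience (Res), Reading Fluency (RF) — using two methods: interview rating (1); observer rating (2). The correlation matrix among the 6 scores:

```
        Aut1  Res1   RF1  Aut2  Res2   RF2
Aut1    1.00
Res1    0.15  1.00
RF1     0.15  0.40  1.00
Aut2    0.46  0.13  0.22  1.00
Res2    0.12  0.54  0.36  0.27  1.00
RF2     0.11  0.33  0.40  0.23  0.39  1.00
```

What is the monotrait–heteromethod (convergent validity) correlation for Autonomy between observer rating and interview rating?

0.46

Same trait (Aut), different methods: r(Aut2, Aut1) = 0.46.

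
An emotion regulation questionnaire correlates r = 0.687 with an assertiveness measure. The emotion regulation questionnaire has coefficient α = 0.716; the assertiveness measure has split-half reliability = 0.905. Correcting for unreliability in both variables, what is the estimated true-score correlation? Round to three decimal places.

0.853

r_true = r_obs / √(r_xx · r_yy) = 0.687 / √(0.716 × 0.905) = 0.687 / √0.647980 = 0.687 / 0.8050 ≈ 0.853.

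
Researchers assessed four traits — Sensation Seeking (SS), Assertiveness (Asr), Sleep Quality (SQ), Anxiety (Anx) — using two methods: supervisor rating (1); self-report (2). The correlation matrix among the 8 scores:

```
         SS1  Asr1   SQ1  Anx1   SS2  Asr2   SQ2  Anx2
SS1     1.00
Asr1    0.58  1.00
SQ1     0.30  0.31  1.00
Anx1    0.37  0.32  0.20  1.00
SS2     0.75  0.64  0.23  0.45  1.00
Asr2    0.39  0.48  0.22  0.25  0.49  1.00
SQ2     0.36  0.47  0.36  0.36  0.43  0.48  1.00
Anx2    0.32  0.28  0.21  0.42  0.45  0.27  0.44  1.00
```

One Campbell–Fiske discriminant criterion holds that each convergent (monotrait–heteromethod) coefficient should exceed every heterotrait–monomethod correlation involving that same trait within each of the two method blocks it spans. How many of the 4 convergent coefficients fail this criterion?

Convergent coefficients and their comparison sets:
SS (methods 1·2): 0.75 vs {0.58, 0.49, 0.30, 0.43, 0.37, 0.45} → pass.
Asr (methods 1·2): 0.48 vs {0.58, 0.49, 0.31, 0.48, 0.32, 0.27} → fail.
SQ (methods 1·2): 0.36 vs {0.30, 0.43, 0.31, 0.48, 0.20, 0.44} → fail.
Anx (methods 1·2): 0.42 vs {0.37, 0.45, 0.32, 0.27, 0.20, 0.44} → fail.
3 of 4 fail.

3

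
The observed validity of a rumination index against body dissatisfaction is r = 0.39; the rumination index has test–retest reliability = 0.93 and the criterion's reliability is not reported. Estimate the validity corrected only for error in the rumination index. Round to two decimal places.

0.40

Single correction: r_c = r_obs / √r_xx = 0.39 / √0.93 = 0.39 / 0.9644 ≈ 0.40.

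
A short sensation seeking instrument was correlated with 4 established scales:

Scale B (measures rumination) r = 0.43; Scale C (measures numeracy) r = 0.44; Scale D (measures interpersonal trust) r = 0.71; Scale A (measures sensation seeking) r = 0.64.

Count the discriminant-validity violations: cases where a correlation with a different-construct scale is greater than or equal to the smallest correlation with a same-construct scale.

1

Convergent (same construct = sensation seeking): Scale A.
Smallest convergent = 0.64. Discriminant values: 0.43, 0.44, 0.71; count ≥ 0.64 → 1.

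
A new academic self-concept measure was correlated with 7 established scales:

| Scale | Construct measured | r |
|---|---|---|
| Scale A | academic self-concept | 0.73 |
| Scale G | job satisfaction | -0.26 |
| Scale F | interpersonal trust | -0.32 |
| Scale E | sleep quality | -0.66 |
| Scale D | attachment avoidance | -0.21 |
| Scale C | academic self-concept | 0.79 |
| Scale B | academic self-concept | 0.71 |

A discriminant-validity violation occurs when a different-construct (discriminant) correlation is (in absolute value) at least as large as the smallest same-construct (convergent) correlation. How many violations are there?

Convergent (same construct = academic self-concept): Scale A, Scale C, Scale B.
Smallest convergent = 0.71. Discriminant |r|: 0.26, 0.32, 0.66, 0.21; count ≥ 0.71 → 0.

0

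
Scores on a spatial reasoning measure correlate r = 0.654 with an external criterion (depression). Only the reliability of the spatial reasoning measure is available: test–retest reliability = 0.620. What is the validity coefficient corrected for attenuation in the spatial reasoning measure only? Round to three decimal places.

Single correction: r_c = r_obs / √r_xx = 0.654 / √0.620 = 0.654 / 0.7874 ≈ 0.831.

0.831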